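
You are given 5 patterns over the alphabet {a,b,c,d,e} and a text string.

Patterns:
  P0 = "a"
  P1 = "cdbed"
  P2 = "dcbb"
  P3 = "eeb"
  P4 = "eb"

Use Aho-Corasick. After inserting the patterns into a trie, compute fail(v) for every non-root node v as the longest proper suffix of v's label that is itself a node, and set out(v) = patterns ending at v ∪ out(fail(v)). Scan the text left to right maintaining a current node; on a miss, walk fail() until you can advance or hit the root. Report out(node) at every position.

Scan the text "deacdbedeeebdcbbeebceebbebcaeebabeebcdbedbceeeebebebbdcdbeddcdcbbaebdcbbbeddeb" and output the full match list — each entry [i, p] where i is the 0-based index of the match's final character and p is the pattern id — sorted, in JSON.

Construct AC machine:
Trie (insert patterns):
  0='ε' goto a→1 c→2 d→7 e→11
  1='a' goto ·  ←P0
  2='c' goto d→3
  3='cd' goto b→4
  4='cdb' goto e→5
  5='cdbe' goto d→6
  6='cdbed' goto ·  ←P1
  7='d' goto c→8
  8='dc' goto b→9
  9='dcb' goto b→10
  10='dcbb' goto ·  ←P2
  11='e' goto b→14 e→12
  12='ee' goto b→13
  13='eeb' goto ·  ←P3
  14='eb' goto ·  ←P4

Failure links (BFS by depth):
  n1('a'): parent n0 fail=0; on 'a' 0 → fail=0;  out {0}∪∅={0}
  n2('c'): parent n0 fail=0; on 'c' 0 → fail=0;  out ∅∪∅=∅
  n7('d'): parent n0 fail=0; on 'd' 0 → fail=0;  out ∅∪∅=∅
  n11('e'): parent n0 fail=0; on 'e' 0 → fail=0;  out ∅∪∅=∅
  n3('cd'): parent n2 fail=0; on 'd' 0 → fail=7;  out ∅∪∅=∅
  n8('dc'): parent n7 fail=0; on 'c' 0 → fail=2;  out ∅∪∅=∅
  n12('ee'): parent n11 fail=0; on 'e' 0 → fail=11;  out ∅∪∅=∅
  n14('eb'): parent n11 fail=0; on 'b' 0 → fail=0;  out {4}∪∅={4}
  n4('cdb'): parent n3 fail=7; on 'b' 7→0 → fail=0;  out ∅∪∅=∅
  n9('dcb'): parent n8 fail=2; on 'b' 2→0 → fail=0;  out ∅∪∅=∅
  n13('eeb'): parent n12 fail=11; on 'b' 11 → fail=14;  out {3}∪{4}={3,4}
  n5('cdbe'): parent n4 fail=0; on 'e' 0 → fail=11;  out ∅∪∅=∅
  n10('dcbb'): parent n9 fail=0; on 'b' 0 → fail=0;  out {2}∪∅={2}
  n6('cdbed'): parent n5 fail=11; on 'd' 11→0 → fail=7;  out {1}∪∅={1}

Text stream:
i=0 'd': node 0→7
i=1 'e': node 7→11 (via fail)
i=2 'a': node 11→1 (via fail)  ** P0@[2:2]
i=3 'c': node 1→2 (via fail)
i=4 'd': node 2→3
i=5 'b': node 3→4
i=6 'e': node 4→5
i=7 'd': node 5→6  ** P1@[3:7]
i=8 'e': node 6→11 (via fail)
i=9 'e': node 11→12
i=10 'e': node 12→12 (via fail)
i=11 'b': node 12→13  ** P3@[9:11],P4@[10:11]
i=12 'd': node 13→7 (via fail)
i=13 'c': node 7→8
i=14 'b': node 8→9
i=15 'b': node 9→10  ** P2@[12:15]
i=16 'e': node 10→11 (via fail)
i=17 'e': node 11→12
i=18 'b': node 12→13  ** P3@[16:18],P4@[17:18]
i=19 'c': node 13→2 (via fail)
i=20 'e': node 2→11 (via fail)
i=21 'e': node 11→12
i=22 'b': node 12→13  ** P3@[20:22],P4@[21:22]
i=23 'b': node 13→0 (via fail)
i=24 'e': node 0→11
i=25 'b': node 11→14  ** P4@[24:25]
i=26 'c': node 14→2 (via fail)
i=27 'a': node 2→1 (via fail)  ** P0@[27:27]
i=28 'e': node 1→11 (via fail)
i=29 'e': node 11→12
i=30 'b': node 12→13  ** P3@[28:30],P4@[29:30]
i=31 'a': node 13→1 (via fail)  ** P0@[31:31]
i=32 'b': node 1→0 (via fail)
i=33 'e': node 0→11
i=34 'e': node 11→12
i=35 'b': node 12→13  ** P3@[33:35],P4@[34:35]
i=36 'c': node 13→2 (via fail)
i=37 'd': node 2→3
i=38 'b': node 3→4
i=39 'e': node 4→5
i=40 'd': node 5→6  ** P1@[36:40]
i=41 'b': node 6→0 (via fail)
i=42 'c': node 0→2
i=43 'e': node 2→11 (via fail)
i=44 'e': node 11→12
i=45 'e': node 12→12 (via fail)
i=46 'e': node 12→12 (via fail)
i=47 'b': node 12→13  ** P3@[45:47],P4@[46:47]
i=48 'e': node 13→11 (via fail)
i=49 'b': node 11→14  ** P4@[48:49]
i=50 'e': node 14→11 (via fail)
i=51 'b': node 11→14  ** P4@[50:51]
i=52 'b': node 14→0 (via fail)
i=53 'd': node 0→7
i=54 'c': node 7→8
i=55 'd': node 8→3 (via fail)
i=56 'b': node 3→4
i=57 'e': node 4→5
i=58 'd': node 5→6  ** P1@[54:58]
i=59 'd': node 6→7 (via fail)
i=60 'c': node 7→8
i=61 'd': node 8→3 (via fail)
i=62 'c': node 3→8 (via fail)
i=63 'b': node 8→9
i=64 'b': node 9→10  ** P2@[61:64]
i=65 'a': node 10→1 (via fail)  ** P0@[65:65]
i=66 'e': node 1→11 (via fail)
i=67 'b': node 11→14  ** P4@[66:67]
i=68 'd': node 14→7 (via fail)
i=69 'c': node 7→8
i=70 'b': node 8→9
i=71 'b': node 9→10  ** P2@[68:71]
i=72 'b': node 10→0 (via fail)
i=73 'e': node 0→11
i=74 'd': node 11→7 (via fail)
i=75 'd': node 7→7 (via fail)
i=76 'e': node 7→11 (via fail)
i=77 'b': node 11→14  ** P4@[76:77]

Result: [[2,0],[7,1],[11,3],[11,4],[15,2],[18,3],[18,4],[22,3],[22,4],[25,4],[27,0],[30,3],[30,4],[31,0],[35,3],[35,4],[40,1],[47,3],[47,4],[49,4],[51,4],[58,1],[64,2],[65,0],[67,4],[71,2],[77,4]]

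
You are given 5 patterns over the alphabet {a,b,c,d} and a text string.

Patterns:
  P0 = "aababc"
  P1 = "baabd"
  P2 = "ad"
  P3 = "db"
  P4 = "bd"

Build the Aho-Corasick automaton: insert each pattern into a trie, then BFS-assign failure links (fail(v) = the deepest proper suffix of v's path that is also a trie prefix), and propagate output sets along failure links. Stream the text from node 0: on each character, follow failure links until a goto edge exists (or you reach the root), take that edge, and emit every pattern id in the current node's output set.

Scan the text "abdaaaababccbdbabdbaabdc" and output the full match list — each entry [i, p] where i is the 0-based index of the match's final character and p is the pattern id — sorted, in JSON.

Construct AC machine:
Trie (insert patterns):
  n0 'ε': a→1 b→7 d→13
  n1 'a': a→2 d→12
  n2 'aa': b→3
  n3 'aab': a→4
  n4 'aaba': b→5
  n5 'aabab': c→6
  n6 'aababc': ·  ←P0
  n7 'b': a→8 d→15
  n8 'ba': a→9
  n9 'baa': b→10
  n10 'baab': d→11
  n11 'baabd': ·  ←P1
  n12 'ad': ·  ←P2
  n13 'd': b→14
  n14 'db': ·  ←P3
  n15 'bd': ·  ←P4

BFS fail/out derivation:
  fail(1) 'a': from fail(0)=0 chase 'a': 0 ⇒ 0;  out=∅∪out(0)=∅
  fail(7) 'b': from fail(0)=0 chase 'b': 0 ⇒ 0;  out=∅∪out(0)=∅
  fail(13) 'd': from fail(0)=0 chase 'd': 0 ⇒ 0;  out=∅∪out(0)=∅
  fail(2) 'aa': from fail(1)=0 chase 'a': 0 ⇒ 1;  out=∅∪out(1)=∅
  fail(8) 'ba': from fail(7)=0 chase 'a': 0 ⇒ 1;  out=∅∪out(1)=∅
  fail(12) 'ad': from fail(1)=0 chase 'd': 0 ⇒ 13;  out={2}∪out(13)={2}
  fail(14) 'db': from fail(13)=0 chase 'b': 0 ⇒ 7;  out={3}∪out(7)={3}
  fail(15) 'bd': from fail(7)=0 chase 'd': 0 ⇒ 13;  out={4}∪out(13)={4}
  fail(3) 'aab': from fail(2)=1 chase 'b': 1→0 ⇒ 7;  out=∅∪out(7)=∅
  fail(9) 'baa': from fail(8)=1 chase 'a': 1 ⇒ 2;  out=∅∪out(2)=∅
  fail(4) 'aaba': from fail(3)=7 chase 'a': 7 ⇒ 8;  out=∅∪out(8)=∅
  fail(10) 'baab': from fail(9)=2 chase 'b': 2 ⇒ 3;  out=∅∪out(3)=∅
  fail(5) 'aabab': from fail(4)=8 chase 'b': 8→1→0 ⇒ 7;  out=∅∪out(7)=∅
  fail(11) 'baabd': from fail(10)=3 chase 'd': 3→7 ⇒ 15;  out={1}∪out(15)={1,4}
  fail(6) 'aababc': from fail(5)=7 chase 'c': 7→0 ⇒ 0;  out={0}∪out(0)={0}

Scan:
[0] read 'a'  n0⇒n1
[1] read 'b'  n1⇒n7 ·f
[2] read 'd'  n7⇒n15  emit P4@[1:2]
[3] read 'a'  n15⇒n1 ·f
[4] read 'a'  n1⇒n2
[5] read 'a'  n2⇒n2 ·f
[6] read 'a'  n2⇒n2 ·f
[7] read 'b'  n2⇒n3
[8] read 'a'  n3⇒n4
[9] read 'b'  n4⇒n5
[10] read 'c'  n5⇒n6  emit P0@[5:10]
[11] read 'c'  n6⇒n0 ·f
[12] read 'b'  n0⇒n7
[13] read 'd'  n7⇒n15  emit P4@[12:13]
[14] read 'b'  n15⇒n14 ·f  emit P3@[13:14]
[15] read 'a'  n14⇒n8 ·f
[16] read 'b'  n8⇒n7 ·f
[17] read 'd'  n7⇒n15  emit P4@[16:17]
[18] read 'b'  n15⇒n14 ·f  emit P3@[17:18]
[19] read 'a'  n14⇒n8 ·f
[20] read 'a'  n8⇒n9
[21] read 'b'  n9⇒n10
[22] read 'd'  n10⇒n11  emit P1@[18:22],P4@[21:22]
[23] read 'c'  n11⇒n0 ·f

Matches: [[2,4],[10,0],[13,4],[14,3],[17,4],[18,3],[22,1],[22,4]]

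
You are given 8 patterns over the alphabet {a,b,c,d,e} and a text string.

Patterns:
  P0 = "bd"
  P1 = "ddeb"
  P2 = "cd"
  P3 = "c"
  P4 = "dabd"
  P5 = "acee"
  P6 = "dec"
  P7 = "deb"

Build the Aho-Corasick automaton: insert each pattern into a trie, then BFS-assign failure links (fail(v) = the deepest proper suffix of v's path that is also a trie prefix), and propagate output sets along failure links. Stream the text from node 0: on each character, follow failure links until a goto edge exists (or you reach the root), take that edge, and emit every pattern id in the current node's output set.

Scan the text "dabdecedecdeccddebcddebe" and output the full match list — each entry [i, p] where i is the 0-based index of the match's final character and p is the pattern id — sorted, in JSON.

Build:
Trie (insert patterns):
  0='ε' goto a→12 b→1 c→7 d→3
  1='b' goto d→2
  2='bd' goto ·  ←P0
  3='d' goto a→9 d→4 e→16
  4='dd' goto e→5
  5='dde' goto b→6
  6='ddeb' goto ·  ←P1
  7='c' goto d→8  ←P3
  8='cd' goto ·  ←P2
  9='da' goto b→10
  10='dab' goto d→11
  11='dabd' goto ·  ←P4
  12='a' goto c→13
  13='ac' goto e→14
  14='ace' goto e→15
  15='acee' goto ·  ←P5
  16='de' goto b→18 c→17
  17='dec' goto ·  ←P6
  18='deb' goto ·  ←P7

Failure links (BFS by depth):
  n1('b'): parent n0 fail=0; on 'b' 0 → fail=0;  out ∅∪∅=∅
  n3('d'): parent n0 fail=0; on 'd' 0 → fail=0;  out ∅∪∅=∅
  n7('c'): parent n0 fail=0; on 'c' 0 → fail=0;  out {3}∪∅={3}
  n12('a'): parent n0 fail=0; on 'a' 0 → fail=0;  out ∅∪∅=∅
  n2('bd'): parent n1 fail=0; on 'd' 0 → fail=3;  out {0}∪∅={0}
  n4('dd'): parent n3 fail=0; on 'd' 0 → fail=3;  out ∅∪∅=∅
  n8('cd'): parent n7 fail=0; on 'd' 0 → fail=3;  out {2}∪∅={2}
  n9('da'): parent n3 fail=0; on 'a' 0 → fail=12;  out ∅∪∅=∅
  n13('ac'): parent n12 fail=0; on 'c' 0 → fail=7;  out ∅∪{3}={3}
  n16('de'): parent n3 fail=0; on 'e' 0 → fail=0;  out ∅∪∅=∅
  n5('dde'): parent n4 fail=3; on 'e' 3 → fail=16;  out ∅∪∅=∅
  n10('dab'): parent n9 fail=12; on 'b' 12→0 → fail=1;  out ∅∪∅=∅
  n14('ace'): parent n13 fail=7; on 'e' 7→0 → fail=0;  out ∅∪∅=∅
  n17('dec'): parent n16 fail=0; on 'c' 0 → fail=7;  out {6}∪{3}={3,6}
  n18('deb'): parent n16 fail=0; on 'b' 0 → fail=1;  out {7}∪∅={7}
  n6('ddeb'): parent n5 fail=16; on 'b' 16 → fail=18;  out {1}∪{7}={1,7}
  n11('dabd'): parent n10 fail=1; on 'd' 1 → fail=2;  out {4}∪{0}={0,4}
  n15('acee'): parent n14 fail=0; on 'e' 0 → fail=0;  out {5}∪∅={5}

Run:
[0] read 'd'  n0⇒n3
[1] read 'a'  n3⇒n9
[2] read 'b'  n9⇒n10
[3] read 'd'  n10⇒n11  → match P0@[2:3],P4@[0:3]
[4] read 'e'  n11⇒n16 ·f
[5] read 'c'  n16⇒n17  → match P3@[5:5],P6@[3:5]
[6] read 'e'  n17⇒n0 ·f
[7] read 'd'  n0⇒n3
[8] read 'e'  n3⇒n16
[9] read 'c'  n16⇒n17  → match P3@[9:9],P6@[7:9]
[10] read 'd'  n17⇒n8 ·f  → match P2@[9:10]
[11] read 'e'  n8⇒n16 ·f
[12] read 'c'  n16⇒n17  → match P3@[12:12],P6@[10:12]
[13] read 'c'  n17⇒n7 ·f  → match P3@[13:13]
[14] read 'd'  n7⇒n8  → match P2@[13:14]
[15] read 'd'  n8⇒n4 ·f
[16] read 'e'  n4⇒n5
[17] read 'b'  n5⇒n6  → match P1@[14:17],P7@[15:17]
[18] read 'c'  n6⇒n7 ·f  → match P3@[18:18]
[19] read 'd'  n7⇒n8  → match P2@[18:19]
[20] read 'd'  n8⇒n4 ·f
[21] read 'e'  n4⇒n5
[22] read 'b'  n5⇒n6  → match P1@[19:22],P7@[20:22]
[23] read 'e'  n6⇒n0 ·f

Matches: [[3,0],[3,4],[5,3],[5,6],[9,3],[9,6],[10,2],[12,3],[12,6],[13,3],[14,2],[17,1],[17,7],[18,3],[19,2],[22,1],[22,7]]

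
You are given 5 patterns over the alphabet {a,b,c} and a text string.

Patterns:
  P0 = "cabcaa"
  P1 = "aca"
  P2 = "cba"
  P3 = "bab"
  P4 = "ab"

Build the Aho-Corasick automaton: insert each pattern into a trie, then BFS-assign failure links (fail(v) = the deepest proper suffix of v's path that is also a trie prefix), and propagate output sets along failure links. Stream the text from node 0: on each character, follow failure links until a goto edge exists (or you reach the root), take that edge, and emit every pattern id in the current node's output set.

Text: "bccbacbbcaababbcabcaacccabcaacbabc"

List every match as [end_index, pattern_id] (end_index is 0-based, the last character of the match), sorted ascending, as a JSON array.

Build:
Trie nodes:
  0='ε' goto a→7 b→12 c→1
  1='c' goto a→2 b→10
  2='ca' goto b→3
  3='cab' goto c→4
  4='cabc' goto a→5
  5='cabca' goto a→6
  6='cabcaa' goto ·  ←P0
  7='a' goto b→15 c→8
  8='ac' goto a→9
  9='aca' goto ·  ←P1
  10='cb' goto a→11
  11='cba' goto ·  ←P2
  12='b' goto a→13
  13='ba' goto b→14
  14='bab' goto ·  ←P3
  15='ab' goto ·  ←P4

Failure links (BFS by depth):
  n1('c'): parent n0 fail=0; on 'c' 0 → fail=0;  out ∅∪∅=∅
  n7('a'): parent n0 fail=0; on 'a' 0 → fail=0;  out ∅∪∅=∅
  n12('b'): parent n0 fail=0; on 'b' 0 → fail=0;  out ∅∪∅=∅
  n2('ca'): parent n1 fail=0; on 'a' 0 → fail=7;  out ∅∪∅=∅
  n8('ac'): parent n7 fail=0; on 'c' 0 → fail=1;  out ∅∪∅=∅
  n10('cb'): parent n1 fail=0; on 'b' 0 → fail=12;  out ∅∪∅=∅
  n13('ba'): parent n12 fail=0; on 'a' 0 → fail=7;  out ∅∪∅=∅
  n15('ab'): parent n7 fail=0; on 'b' 0 → fail=12;  out {4}∪∅={4}
  n3('cab'): parent n2 fail=7; on 'b' 7 → fail=15;  out ∅∪{4}={4}
  n9('aca'): parent n8 fail=1; on 'a' 1 → fail=2;  out {1}∪∅={1}
  n11('cba'): parent n10 fail=12; on 'a' 12 → fail=13;  out {2}∪∅={2}
  n14('bab'): parent n13 fail=7; on 'b' 7 → fail=15;  out {3}∪{4}={3,4}
  n4('cabc'): parent n3 fail=15; on 'c' 15→12→0 → fail=1;  out ∅∪∅=∅
  n5('cabca'): parent n4 fail=1; on 'a' 1 → fail=2;  out ∅∪∅=∅
  n6('cabcaa'): parent n5 fail=2; on 'a' 2→7→0 → fail=7;  out {0}∪∅={0}

Scan:
i=0 'b': node 0→12
i=1 'c': node 12→1 ·f
i=2 'c': node 1→1 ·f
i=3 'b': node 1→10
i=4 'a': node 10→11  emit P2@[2:4]
i=5 'c': node 11→8 ·f
i=6 'b': node 8→10 ·f
i=7 'b': node 10→12 ·f
i=8 'c': node 12→1 ·f
i=9 'a': node 1→2
i=10 'a': node 2→7 ·f
i=11 'b': node 7→15  emit P4@[10:11]
i=12 'a': node 15→13 ·f
i=13 'b': node 13→14  emit P3@[11:13],P4@[12:13]
i=14 'b': node 14→12 ·f
i=15 'c': node 12→1 ·f
i=16 'a': node 1→2
i=17 'b': node 2→3  emit P4@[16:17]
i=18 'c': node 3→4
i=19 'a': node 4→5
i=20 'a': node 5→6  emit P0@[15:20]
i=21 'c': node 6→8 ·f
i=22 'c': node 8→1 ·f
i=23 'c': node 1→1 ·f
i=24 'a': node 1→2
i=25 'b': node 2→3  emit P4@[24:25]
i=26 'c': node 3→4
i=27 'a': node 4→5
i=28 'a': node 5→6  emit P0@[23:28]
i=29 'c': node 6→8 ·f
i=30 'b': node 8→10 ·f
i=31 'a': node 10→11  emit P2@[29:31]
i=32 'b': node 11→14 ·f  emit P3@[30:32],P4@[31:32]
i=33 'c': node 14→1 ·f

Result: [[4,2],[11,4],[13,3],[13,4],[17,4],[20,0],[25,4],[28,0],[31,2],[32,3],[32,4]]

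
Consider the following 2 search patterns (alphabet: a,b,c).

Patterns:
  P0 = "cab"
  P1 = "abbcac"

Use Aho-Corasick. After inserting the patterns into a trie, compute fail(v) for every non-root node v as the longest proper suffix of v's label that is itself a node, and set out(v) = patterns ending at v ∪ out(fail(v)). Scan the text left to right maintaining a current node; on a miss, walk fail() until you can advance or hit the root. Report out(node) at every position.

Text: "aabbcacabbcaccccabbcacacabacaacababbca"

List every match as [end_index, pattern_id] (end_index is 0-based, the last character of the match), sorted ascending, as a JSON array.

Construct AC machine:
Trie (insert patterns):
  0='ε' goto a→4 c→1
  1='c' goto a→2
  2='ca' goto b→3
  3='cab' goto ·  ←P0
  4='a' goto b→5
  5='ab' goto b→6
  6='abb' goto c→7
  7='abbc' goto a→8
  8='abbca' goto c→9
  9='abbcac' goto ·  ←P1

BFS fail/out derivation:
  n1('c'): parent n0 fail=0; on 'c' 0 → fail=0;  out ∅∪∅=∅
  n4('a'): parent n0 fail=0; on 'a' 0 → fail=0;  out ∅∪∅=∅
  n2('ca'): parent n1 fail=0; on 'a' 0 → fail=4;  out ∅∪∅=∅
  n5('ab'): parent n4 fail=0; on 'b' 0 → fail=0;  out ∅∪∅=∅
  n3('cab'): parent n2 fail=4; on 'b' 4 → fail=5;  out {0}∪∅={0}
  n6('abb'): parent n5 fail=0; on 'b' 0 → fail=0;  out ∅∪∅=∅
  n7('abbc'): parent n6 fail=0; on 'c' 0 → fail=1;  out ∅∪∅=∅
  n8('abbca'): parent n7 fail=1; on 'a' 1 → fail=2;  out ∅∪∅=∅
  n9('abbcac'): parent n8 fail=2; on 'c' 2→4→0 → fail=1;  out {1}∪∅={1}

Run:
i=0 'a': node 0→4
i=1 'a': node 4→4 ·f
i=2 'b': node 4→5
i=3 'b': node 5→6
i=4 'c': node 6→7
i=5 'a': node 7→8
i=6 'c': node 8→9  → match P1@[1:6]
i=7 'a': node 9→2 ·f
i=8 'b': node 2→3  → match P0@[6:8]
i=9 'b': node 3→6 ·f
i=10 'c': node 6→7
i=11 'a': node 7→8
i=12 'c': node 8→9  → match P1@[7:12]
i=13 'c': node 9→1 ·f
i=14 'c': node 1→1 ·f
i=15 'c': node 1→1 ·f
i=16 'a': node 1→2
i=17 'b': node 2→3  → match P0@[15:17]
i=18 'b': node 3→6 ·f
i=19 'c': node 6→7
i=20 'a': node 7→8
i=21 'c': node 8→9  → match P1@[16:21]
i=22 'a': node 9→2 ·f
i=23 'c': node 2→1 ·f
i=24 'a': node 1→2
i=25 'b': node 2→3  → match P0@[23:25]
i=26 'a': node 3→4 ·f
i=27 'c': node 4→1 ·f
i=28 'a': node 1→2
i=29 'a': node 2→4 ·f
i=30 'c': node 4→1 ·f
i=31 'a': node 1→2
i=32 'b': node 2→3  → match P0@[30:32]
i=33 'a': node 3→4 ·f
i=34 'b': node 4→5
i=35 'b': node 5→6
i=36 'c': node 6→7
i=37 'a': node 7→8

All matches (sorted): [[6,1],[8,0],[12,1],[17,0],[21,1],[25,0],[32,0]]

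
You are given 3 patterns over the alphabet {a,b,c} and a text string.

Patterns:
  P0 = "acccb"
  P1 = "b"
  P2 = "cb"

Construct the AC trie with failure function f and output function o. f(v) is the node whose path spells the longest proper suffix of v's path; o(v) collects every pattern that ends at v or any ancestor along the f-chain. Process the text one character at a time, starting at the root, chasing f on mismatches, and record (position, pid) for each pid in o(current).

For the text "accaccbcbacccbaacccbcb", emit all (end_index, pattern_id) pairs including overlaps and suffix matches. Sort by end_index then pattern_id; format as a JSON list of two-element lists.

Build:
Trie (insert patterns):
  0='ε' goto a→1 b→6 c→7
  1='a' goto c→2
  2='ac' goto c→3
  3='acc' goto c→4
  4='accc' goto b→5
  5='acccb' goto ·  [P0 ends]
  6='b' goto ·  [P1 ends]
  7='c' goto b→8
  8='cb' goto ·  [P2 ends]

Failure links (BFS by depth):
  fail(1) 'a': from fail(0)=0 chase 'a': 0 ⇒ 0;  out=∅∪out(0)=∅
  fail(6) 'b': from fail(0)=0 chase 'b': 0 ⇒ 0;  out={1}∪out(0)={1}
  fail(7) 'c': from fail(0)=0 chase 'c': 0 ⇒ 0;  out=∅∪out(0)=∅
  fail(2) 'ac': from fail(1)=0 chase 'c': 0 ⇒ 7;  out=∅∪out(7)=∅
  fail(8) 'cb': from fail(7)=0 chase 'b': 0 ⇒ 6;  out={2}∪out(6)={1,2}
  fail(3) 'acc': from fail(2)=7 chase 'c': 7→0 ⇒ 7;  out=∅∪out(7)=∅
  fail(4) 'accc': from fail(3)=7 chase 'c': 7→0 ⇒ 7;  out=∅∪out(7)=∅
  fail(5) 'acccb': from fail(4)=7 chase 'b': 7 ⇒ 8;  out={0}∪out(8)={0,1,2}

Run:
[0] read 'a'  n0⇒n1
[1] read 'c'  n1⇒n2
[2] read 'c'  n2⇒n3
[3] read 'a'  n3⇒n1 (via fail)
[4] read 'c'  n1⇒n2
[5] read 'c'  n2⇒n3
[6] read 'b'  n3⇒n8 (via fail)  emit P1@[6:6],P2@[5:6]
[7] read 'c'  n8⇒n7 (via fail)
[8] read 'b'  n7⇒n8  emit P1@[8:8],P2@[7:8]
[9] read 'a'  n8⇒n1 (via fail)
[10] read 'c'  n1⇒n2
[11] read 'c'  n2⇒n3
[12] read 'c'  n3⇒n4
[13] read 'b'  n4⇒n5  emit P0@[9:13],P1@[13:13],P2@[12:13]
[14] read 'a'  n5⇒n1 (via fail)
[15] read 'a'  n1⇒n1 (via fail)
[16] read 'c'  n1⇒n2
[17] read 'c'  n2⇒n3
[18] read 'c'  n3⇒n4
[19] read 'b'  n4⇒n5  emit P0@[15:19],P1@[19:19],P2@[18:19]
[20] read 'c'  n5⇒n7 (via fail)
[21] read 'b'  n7⇒n8  emit P1@[21:21],P2@[20:21]

Matches: [[6,1],[6,2],[8,1],[8,2],[13,0],[13,1],[13,2],[19,0],[19,1],[19,2],[21,1],[21,2]]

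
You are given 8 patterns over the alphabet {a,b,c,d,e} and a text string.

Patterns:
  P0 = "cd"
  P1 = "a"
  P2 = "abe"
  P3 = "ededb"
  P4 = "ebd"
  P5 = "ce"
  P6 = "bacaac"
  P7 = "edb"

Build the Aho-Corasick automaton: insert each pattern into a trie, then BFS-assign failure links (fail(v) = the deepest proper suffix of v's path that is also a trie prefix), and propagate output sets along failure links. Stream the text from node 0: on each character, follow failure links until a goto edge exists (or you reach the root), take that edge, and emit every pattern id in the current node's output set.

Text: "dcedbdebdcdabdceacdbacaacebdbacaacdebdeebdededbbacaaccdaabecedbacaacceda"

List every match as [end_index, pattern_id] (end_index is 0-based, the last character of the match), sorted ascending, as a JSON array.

Construct AC machine:
Trie (insert patterns):
  0='ε' goto a→3 b→14 c→1 e→6
  1='c' goto d→2 e→13
  2='cd' goto ·  ←P0
  3='a' goto b→4  ←P1
  4='ab' goto e→5
  5='abe' goto ·  ←P2
  6='e' goto b→11 d→7
  7='ed' goto b→20 e→8
  8='ede' goto d→9
  9='eded' goto b→10
  10='ededb' goto ·  ←P3
  11='eb' goto d→12
  12='ebd' goto ·  ←P4
  13='ce' goto ·  ←P5
  14='b' goto a→15
  15='ba' goto c→16
  16='bac' goto a→17
  17='baca' goto a→18
  18='bacaa' goto c→19
  19='bacaac' goto ·  ←P6
  20='edb' goto ·  ←P7

Failure links (BFS by depth):
  fail(1) 'c': from fail(0)=0 chase 'c': 0 ⇒ 0;  out=∅∪out(0)=∅
  fail(3) 'a': from fail(0)=0 chase 'a': 0 ⇒ 0;  out={1}∪out(0)={1}
  fail(6) 'e': from fail(0)=0 chase 'e': 0 ⇒ 0;  out=∅∪out(0)=∅
  fail(14) 'b': from fail(0)=0 chase 'b': 0 ⇒ 0;  out=∅∪out(0)=∅
  fail(2) 'cd': from fail(1)=0 chase 'd': 0 ⇒ 0;  out={0}∪out(0)={0}
  fail(4) 'ab': from fail(3)=0 chase 'b': 0 ⇒ 14;  out=∅∪out(14)=∅
  fail(7) 'ed': from fail(6)=0 chase 'd': 0 ⇒ 0;  out=∅∪out(0)=∅
  fail(11) 'eb': from fail(6)=0 chase 'b': 0 ⇒ 14;  out=∅∪out(14)=∅
  fail(13) 'ce': from fail(1)=0 chase 'e': 0 ⇒ 6;  out={5}∪out(6)={5}
  fail(15) 'ba': from fail(14)=0 chase 'a': 0 ⇒ 3;  out=∅∪out(3)={1}
  fail(5) 'abe': from fail(4)=14 chase 'e': 14→0 ⇒ 6;  out={2}∪out(6)={2}
  fail(8) 'ede': from fail(7)=0 chase 'e': 0 ⇒ 6;  out=∅∪out(6)=∅
  fail(12) 'ebd': from fail(11)=14 chase 'd': 14→0 ⇒ 0;  out={4}∪out(0)={4}
  fail(16) 'bac': from fail(15)=3 chase 'c': 3→0 ⇒ 1;  out=∅∪out(1)=∅
  fail(20) 'edb': from fail(7)=0 chase 'b': 0 ⇒ 14;  out={7}∪out(14)={7}
  fail(9) 'eded': from fail(8)=6 chase 'd': 6 ⇒ 7;  out=∅∪out(7)=∅
  fail(17) 'baca': from fail(16)=1 chase 'a': 1→0 ⇒ 3;  out=∅∪out(3)={1}
  fail(10) 'ededb': from fail(9)=7 chase 'b': 7 ⇒ 20;  out={3}∪out(20)={3,7}
  fail(18) 'bacaa': from fail(17)=3 chase 'a': 3→0 ⇒ 3;  out=∅∪out(3)={1}
  fail(19) 'bacaac': from fail(18)=3 chase 'c': 3→0 ⇒ 1;  out={6}∪out(1)={6}

Scan:
pos 0 'd': at 0
pos 1 'c': at 1
pos 2 'e': at 13  → match P5@[1:2]
pos 3 'd': at 7 (fail-walked)
pos 4 'b': at 20  → match P7@[2:4]
pos 5 'd': at 0 (fail-walked)
pos 6 'e': at 6
pos 7 'b': at 11
pos 8 'd': at 12  → match P4@[6:8]
pos 9 'c': at 1 (fail-walked)
pos 10 'd': at 2  → match P0@[9:10]
pos 11 'a': at 3 (fail-walked)  → match P1@[11:11]
pos 12 'b': at 4
pos 13 'd': at 0 (fail-walked)
pos 14 'c': at 1
pos 15 'e': at 13  → match P5@[14:15]
pos 16 'a': at 3 (fail-walked)  → match P1@[16:16]
pos 17 'c': at 1 (fail-walked)
pos 18 'd': at 2  → match P0@[17:18]
pos 19 'b': at 14 (fail-walked)
pos 20 'a': at 15  → match P1@[20:20]
pos 21 'c': at 16
pos 22 'a': at 17  → match P1@[22:22]
pos 23 'a': at 18  → match P1@[23:23]
pos 24 'c': at 19  → match P6@[19:24]
pos 25 'e': at 13 (fail-walked)  → match P5@[24:25]
pos 26 'b': at 11 (fail-walked)
pos 27 'd': at 12  → match P4@[25:27]
pos 28 'b': at 14 (fail-walked)
pos 29 'a': at 15  → match P1@[29:29]
pos 30 'c': at 16
pos 31 'a': at 17  → match P1@[31:31]
pos 32 'a': at 18  → match P1@[32:32]
pos 33 'c': at 19  → match P6@[28:33]
pos 34 'd': at 2 (fail-walked)  → match P0@[33:34]
pos 35 'e': at 6 (fail-walked)
pos 36 'b': at 11
pos 37 'd': at 12  → match P4@[35:37]
pos 38 'e': at 6 (fail-walked)
pos 39 'e': at 6 (fail-walked)
pos 40 'b': at 11
pos 41 'd': at 12  → match P4@[39:41]
pos 42 'e': at 6 (fail-walked)
pos 43 'd': at 7
pos 44 'e': at 8
pos 45 'd': at 9
pos 46 'b': at 10  → match P3@[42:46],P7@[44:46]
pos 47 'b': at 14 (fail-walked)
pos 48 'a': at 15  → match P1@[48:48]
pos 49 'c': at 16
pos 50 'a': at 17  → match P1@[50:50]
pos 51 'a': at 18  → match P1@[51:51]
pos 52 'c': at 19  → match P6@[47:52]
pos 53 'c': at 1 (fail-walked)
pos 54 'd': at 2  → match P0@[53:54]
pos 55 'a': at 3 (fail-walked)  → match P1@[55:55]
pos 56 'a': at 3 (fail-walked)  → match P1@[56:56]
pos 57 'b': at 4
pos 58 'e': at 5  → match P2@[56:58]
pos 59 'c': at 1 (fail-walked)
pos 60 'e': at 13  → match P5@[59:60]
pos 61 'd': at 7 (fail-walked)
pos 62 'b': at 20  → match P7@[60:62]
pos 63 'a': at 15 (fail-walked)  → match P1@[63:63]
pos 64 'c': at 16
pos 65 'a': at 17  → match P1@[65:65]
pos 66 'a': at 18  → match P1@[66:66]
pos 67 'c': at 19  → match P6@[62:67]
pos 68 'c': at 1 (fail-walked)
pos 69 'e': at 13  → match P5@[68:69]
pos 70 'd': at 7 (fail-walked)
pos 71 'a': at 3 (fail-walked)  → match P1@[71:71]

Matches: [[2,5],[4,7],[8,4],[10,0],[11,1],[15,5],[16,1],[18,0],[20,1],[22,1],[23,1],[24,6],[25,5],[27,4],[29,1],[31,1],[32,1],[33,6],[34,0],[37,4],[41,4],[46,3],[46,7],[48,1],[50,1],[51,1],[52,6],[54,0],[55,1],[56,1],[58,2],[60,5],[62,7],[63,1],[65,1],[66,1],[67,6],[69,5],[71,1]]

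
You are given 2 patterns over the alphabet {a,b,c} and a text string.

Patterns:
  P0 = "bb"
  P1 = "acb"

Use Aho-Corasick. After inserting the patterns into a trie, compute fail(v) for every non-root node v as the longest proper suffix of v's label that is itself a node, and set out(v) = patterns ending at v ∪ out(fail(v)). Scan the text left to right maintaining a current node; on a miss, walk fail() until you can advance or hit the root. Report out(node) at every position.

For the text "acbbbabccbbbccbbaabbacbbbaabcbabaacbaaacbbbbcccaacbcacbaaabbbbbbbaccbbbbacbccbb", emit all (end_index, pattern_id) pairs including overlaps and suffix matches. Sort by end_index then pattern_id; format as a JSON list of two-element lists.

Build:
Trie (insert patterns):
  n0 'ε': a→3 b→1
  n1 'b': b→2
  n2 'bb': ·  ←P0
  n3 'a': c→4
  n4 'ac': b→5
  n5 'acb': ·  ←P1

Failure links (BFS by depth):
  n1('b'): parent n0 fail=0; on 'b' 0 → fail=0;  out ∅∪∅=∅
  n3('a'): parent n0 fail=0; on 'a' 0 → fail=0;  out ∅∪∅=∅
  n2('bb'): parent n1 fail=0; on 'b' 0 → fail=1;  out {0}∪∅={0}
  n4('ac'): parent n3 fail=0; on 'c' 0 → fail=0;  out ∅∪∅=∅
  n5('acb'): parent n4 fail=0; on 'b' 0 → fail=1;  out {1}∪∅={1}

Scan:
pos 0 'a': at 3
pos 1 'c': at 4
pos 2 'b': at 5  emit P1@[0:2]
pos 3 'b': at 2 (via fail)  emit P0@[2:3]
pos 4 'b': at 2 (via fail)  emit P0@[3:4]
pos 5 'a': at 3 (via fail)
pos 6 'b': at 1 (via fail)
pos 7 'c': at 0 (via fail)
pos 8 'c': at 0
pos 9 'b': at 1
pos 10 'b': at 2  emit P0@[9:10]
pos 11 'b': at 2 (via fail)  emit P0@[10:11]
pos 12 'c': at 0 (via fail)
pos 13 'c': at 0
pos 14 'b': at 1
pos 15 'b': at 2  emit P0@[14:15]
pos 16 'a': at 3 (via fail)
pos 17 'a': at 3 (via fail)
pos 18 'b': at 1 (via fail)
pos 19 'b': at 2  emit P0@[18:19]
pos 20 'a': at 3 (via fail)
pos 21 'c': at 4
pos 22 'b': at 5  emit P1@[20:22]
pos 23 'b': at 2 (via fail)  emit P0@[22:23]
pos 24 'b': at 2 (via fail)  emit P0@[23:24]
pos 25 'a': at 3 (via fail)
pos 26 'a': at 3 (via fail)
pos 27 'b': at 1 (via fail)
pos 28 'c': at 0 (via fail)
pos 29 'b': at 1
pos 30 'a': at 3 (via fail)
pos 31 'b': at 1 (via fail)
pos 32 'a': at 3 (via fail)
pos 33 'a': at 3 (via fail)
pos 34 'c': at 4
pos 35 'b': at 5  emit P1@[33:35]
pos 36 'a': at 3 (via fail)
pos 37 'a': at 3 (via fail)
pos 38 'a': at 3 (via fail)
pos 39 'c': at 4
pos 40 'b': at 5  emit P1@[38:40]
pos 41 'b': at 2 (via fail)  emit P0@[40:41]
pos 42 'b': at 2 (via fail)  emit P0@[41:42]
pos 43 'b': at 2 (via fail)  emit P0@[42:43]
pos 44 'c': at 0 (via fail)
pos 45 'c': at 0
pos 46 'c': at 0
pos 47 'a': at 3
pos 48 'a': at 3 (via fail)
pos 49 'c': at 4
pos 50 'b': at 5  emit P1@[48:50]
pos 51 'c': at 0 (via fail)
pos 52 'a': at 3
pos 53 'c': at 4
pos 54 'b': at 5  emit P1@[52:54]
pos 55 'a': at 3 (via fail)
pos 56 'a': at 3 (via fail)
pos 57 'a': at 3 (via fail)
pos 58 'b': at 1 (via fail)
pos 59 'b': at 2  emit P0@[58:59]
pos 60 'b': at 2 (via fail)  emit P0@[59:60]
pos 61 'b': at 2 (via fail)  emit P0@[60:61]
pos 62 'b': at 2 (via fail)  emit P0@[61:62]
pos 63 'b': at 2 (via fail)  emit P0@[62:63]
pos 64 'b': at 2 (via fail)  emit P0@[63:64]
pos 65 'a': at 3 (via fail)
pos 66 'c': at 4
pos 67 'c': at 0 (via fail)
pos 68 'b': at 1
pos 69 'b': at 2  emit P0@[68:69]
pos 70 'b': at 2 (via fail)  emit P0@[69:70]
pos 71 'b': at 2 (via fail)  emit P0@[70:71]
pos 72 'a': at 3 (via fail)
pos 73 'c': at 4
pos 74 'b': at 5  emit P1@[72:74]
pos 75 'c': at 0 (via fail)
pos 76 'c': at 0
pos 77 'b': at 1
pos 78 'b': at 2  emit P0@[77:78]

Matches: [[2,1],[3,0],[4,0],[10,0],[11,0],[15,0],[19,0],[22,1],[23,0],[24,0],[35,1],[40,1],[41,0],[42,0],[43,0],[50,1],[54,1],[59,0],[60,0],[61,0],[62,0],[63,0],[64,0],[69,0],[70,0],[71,0],[74,1],[78,0]]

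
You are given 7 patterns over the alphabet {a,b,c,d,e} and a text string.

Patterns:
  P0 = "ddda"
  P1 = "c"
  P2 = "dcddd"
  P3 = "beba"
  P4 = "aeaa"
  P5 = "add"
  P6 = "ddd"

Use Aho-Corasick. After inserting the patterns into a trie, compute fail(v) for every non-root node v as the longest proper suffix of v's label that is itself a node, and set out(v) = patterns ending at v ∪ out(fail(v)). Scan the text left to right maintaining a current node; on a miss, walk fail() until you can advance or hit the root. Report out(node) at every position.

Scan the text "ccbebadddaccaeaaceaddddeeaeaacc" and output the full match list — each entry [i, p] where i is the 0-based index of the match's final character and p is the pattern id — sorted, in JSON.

Build automaton:
Trie nodes:
  n0 'ε': a→14 b→10 c→5 d→1
  n1 'd': c→6 d→2
  n2 'dd': d→3
  n3 'ddd': a→4  [P6 ends]
  n4 'ddda': ·  [P0 ends]
  n5 'c': ·  [P1 ends]
  n6 'dc': d→7
  n7 'dcd': d→8
  n8 'dcdd': d→9
  n9 'dcddd': ·  [P2 ends]
  n10 'b': e→11
  n11 'be': b→12
  n12 'beb': a→13
  n13 'beba': ·  [P3 ends]
  n14 'a': d→18 e→15
  n15 'ae': a→16
  n16 'aea': a→17
  n17 'aeaa': ·  [P4 ends]
  n18 'ad': d→19
  n19 'add': ·  [P5 ends]

Failure links (BFS by depth):
  n1('d'): parent n0 fail=0; on 'd' 0 → fail=0;  out ∅∪∅=∅
  n5('c'): parent n0 fail=0; on 'c' 0 → fail=0;  out {1}∪∅={1}
  n10('b'): parent n0 fail=0; on 'b' 0 → fail=0;  out ∅∪∅=∅
  n14('a'): parent n0 fail=0; on 'a' 0 → fail=0;  out ∅∪∅=∅
  n2('dd'): parent n1 fail=0; on 'd' 0 → fail=1;  out ∅∪∅=∅
  n6('dc'): parent n1 fail=0; on 'c' 0 → fail=5;  out ∅∪{1}={1}
  n11('be'): parent n10 fail=0; on 'e' 0 → fail=0;  out ∅∪∅=∅
  n15('ae'): parent n14 fail=0; on 'e' 0 → fail=0;  out ∅∪∅=∅
  n18('ad'): parent n14 fail=0; on 'd' 0 → fail=1;  out ∅∪∅=∅
  n3('ddd'): parent n2 fail=1; on 'd' 1 → fail=2;  out {6}∪∅={6}
  n7('dcd'): parent n6 fail=5; on 'd' 5→0 → fail=1;  out ∅∪∅=∅
  n12('beb'): parent n11 fail=0; on 'b' 0 → fail=10;  out ∅∪∅=∅
  n16('aea'): parent n15 fail=0; on 'a' 0 → fail=14;  out ∅∪∅=∅
  n19('add'): parent n18 fail=1; on 'd' 1 → fail=2;  out {5}∪∅={5}
  n4('ddda'): parent n3 fail=2; on 'a' 2→1→0 → fail=14;  out {0}∪∅={0}
  n8('dcdd'): parent n7 fail=1; on 'd' 1 → fail=2;  out ∅∪∅=∅
  n13('beba'): parent n12 fail=10; on 'a' 10→0 → fail=14;  out {3}∪∅={3}
  n17('aeaa'): parent n16 fail=14; on 'a' 14→0 → fail=14;  out {4}∪∅={4}
  n9('dcddd'): parent n8 fail=2; on 'd' 2 → fail=3;  out {2}∪{6}={2,6}

Run:
i=0 'c': node 0→5  ** P1@[0:0]
i=1 'c': node 5→5 ·f  ** P1@[1:1]
i=2 'b': node 5→10 ·f
i=3 'e': node 10→11
i=4 'b': node 11→12
i=5 'a': node 12→13  ** P3@[2:5]
i=6 'd': node 13→18 ·f
i=7 'd': node 18→19  ** P5@[5:7]
i=8 'd': node 19→3 ·f  ** P6@[6:8]
i=9 'a': node 3→4  ** P0@[6:9]
i=10 'c': node 4→5 ·f  ** P1@[10:10]
i=11 'c': node 5→5 ·f  ** P1@[11:11]
i=12 'a': node 5→14 ·f
i=13 'e': node 14→15
i=14 'a': node 15→16
i=15 'a': node 16→17  ** P4@[12:15]
i=16 'c': node 17→5 ·f  ** P1@[16:16]
i=17 'e': node 5→0 ·f
i=18 'a': node 0→14
i=19 'd': node 14→18
i=20 'd': node 18→19  ** P5@[18:20]
i=21 'd': node 19→3 ·f  ** P6@[19:21]
i=22 'd': node 3→3 ·f  ** P6@[20:22]
i=23 'e': node 3→0 ·f
i=24 'e': node 0→0
i=25 'a': node 0→14
i=26 'e': node 14→15
i=27 'a': node 15→16
i=28 'a': node 16→17  ** P4@[25:28]
i=29 'c': node 17→5 ·f  ** P1@[29:29]
i=30 'c': node 5→5 ·f  ** P1@[30:30]

Result: [[0,1],[1,1],[5,3],[7,5],[8,6],[9,0],[10,1],[11,1],[15,4],[16,1],[20,5],[21,6],[22,6],[28,4],[29,1],[30,1]]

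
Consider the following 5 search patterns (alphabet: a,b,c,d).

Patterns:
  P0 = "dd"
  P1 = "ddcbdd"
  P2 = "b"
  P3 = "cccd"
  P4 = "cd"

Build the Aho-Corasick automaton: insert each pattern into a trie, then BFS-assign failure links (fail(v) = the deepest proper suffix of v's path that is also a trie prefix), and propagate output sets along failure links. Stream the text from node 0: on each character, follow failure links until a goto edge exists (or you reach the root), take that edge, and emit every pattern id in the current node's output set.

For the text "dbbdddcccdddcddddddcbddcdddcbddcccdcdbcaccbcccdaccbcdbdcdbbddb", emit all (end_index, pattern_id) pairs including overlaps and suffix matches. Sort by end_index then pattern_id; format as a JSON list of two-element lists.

Construct AC machine:
Trie (insert patterns):
  n0 'ε': b→7 c→8 d→1
  n1 'd': d→2
  n2 'dd': c→3  ←P0
  n3 'ddc': b→4
  n4 'ddcb': d→5
  n5 'ddcbd': d→6
  n6 'ddcbdd': ·  ←P1
  n7 'b': ·  ←P2
  n8 'c': c→9 d→12
  n9 'cc': c→10
  n10 'ccc': d→11
  n11 'cccd': ·  ←P3
  n12 'cd': ·  ←P4

Failure links (BFS by depth):
  n1('d'): parent n0 fail=0; on 'd' 0 → fail=0;  out ∅∪∅=∅
  n7('b'): parent n0 fail=0; on 'b' 0 → fail=0;  out {2}∪∅={2}
  n8('c'): parent n0 fail=0; on 'c' 0 → fail=0;  out ∅∪∅=∅
  n2('dd'): parent n1 fail=0; on 'd' 0 → fail=1;  out {0}∪∅={0}
  n9('cc'): parent n8 fail=0; on 'c' 0 → fail=8;  out ∅∪∅=∅
  n12('cd'): parent n8 fail=0; on 'd' 0 → fail=1;  out {4}∪∅={4}
  n3('ddc'): parent n2 fail=1; on 'c' 1→0 → fail=8;  out ∅∪∅=∅
  n10('ccc'): parent n9 fail=8; on 'c' 8 → fail=9;  out ∅∪∅=∅
  n4('ddcb'): parent n3 fail=8; on 'b' 8→0 → fail=7;  out ∅∪{2}={2}
  n11('cccd'): parent n10 fail=9; on 'd' 9→8 → fail=12;  out {3}∪{4}={3,4}
  n5('ddcbd'): parent n4 fail=7; on 'd' 7→0 → fail=1;  out ∅∪∅=∅
  n6('ddcbdd'): parent n5 fail=1; on 'd' 1 → fail=2;  out {1}∪{0}={0,1}

Run:
[0] read 'd'  n0⇒n1
[1] read 'b'  n1⇒n7 (fail-walked)  → match P2@[1:1]
[2] read 'b'  n7⇒n7 (fail-walked)  → match P2@[2:2]
[3] read 'd'  n7⇒n1 (fail-walked)
[4] read 'd'  n1⇒n2  → match P0@[3:4]
[5] read 'd'  n2⇒n2 (fail-walked)  → match P0@[4:5]
[6] read 'c'  n2⇒n3
[7] read 'c'  n3⇒n9 (fail-walked)
[8] read 'c'  n9⇒n10
[9] read 'd'  n10⇒n11  → match P3@[6:9],P4@[8:9]
[10] read 'd'  n11⇒n2 (fail-walked)  → match P0@[9:10]
[11] read 'd'  n2⇒n2 (fail-walked)  → match P0@[10:11]
[12] read 'c'  n2⇒n3
[13] read 'd'  n3⇒n12 (fail-walked)  → match P4@[12:13]
[14] read 'd'  n12⇒n2 (fail-walked)  → match P0@[13:14]
[15] read 'd'  n2⇒n2 (fail-walked)  → match P0@[14:15]
[16] read 'd'  n2⇒n2 (fail-walked)  → match P0@[15:16]
[17] read 'd'  n2⇒n2 (fail-walked)  → match P0@[16:17]
[18] read 'd'  n2⇒n2 (fail-walked)  → match P0@[17:18]
[19] read 'c'  n2⇒n3
[20] read 'b'  n3⇒n4  → match P2@[20:20]
[21] read 'd'  n4⇒n5
[22] read 'd'  n5⇒n6  → match P0@[21:22],P1@[17:22]
[23] read 'c'  n6⇒n3 (fail-walked)
[24] read 'd'  n3⇒n12 (fail-walked)  → match P4@[23:24]
[25] read 'd'  n12⇒n2 (fail-walked)  → match P0@[24:25]
[26] read 'd'  n2⇒n2 (fail-walked)  → match P0@[25:26]
[27] read 'c'  n2⇒n3
[28] read 'b'  n3⇒n4  → match P2@[28:28]
[29] read 'd'  n4⇒n5
[30] read 'd'  n5⇒n6  → match P0@[29:30],P1@[25:30]
[31] read 'c'  n6⇒n3 (fail-walked)
[32] read 'c'  n3⇒n9 (fail-walked)
[33] read 'c'  n9⇒n10
[34] read 'd'  n10⇒n11  → match P3@[31:34],P4@[33:34]
[35] read 'c'  n11⇒n8 (fail-walked)
[36] read 'd'  n8⇒n12  → match P4@[35:36]
[37] read 'b'  n12⇒n7 (fail-walked)  → match P2@[37:37]
[38] read 'c'  n7⇒n8 (fail-walked)
[39] read 'a'  n8⇒n0 (fail-walked)
[40] read 'c'  n0⇒n8
[41] read 'c'  n8⇒n9
[42] read 'b'  n9⇒n7 (fail-walked)  → match P2@[42:42]
[43] read 'c'  n7⇒n8 (fail-walked)
[44] read 'c'  n8⇒n9
[45] read 'c'  n9⇒n10
[46] read 'd'  n10⇒n11  → match P3@[43:46],P4@[45:46]
[47] read 'a'  n11⇒n0 (fail-walked)
[48] read 'c'  n0⇒n8
[49] read 'c'  n8⇒n9
[50] read 'b'  n9⇒n7 (fail-walked)  → match P2@[50:50]
[51] read 'c'  n7⇒n8 (fail-walked)
[52] read 'd'  n8⇒n12  → match P4@[51:52]
[53] read 'b'  n12⇒n7 (fail-walked)  → match P2@[53:53]
[54] read 'd'  n7⇒n1 (fail-walked)
[55] read 'c'  n1⇒n8 (fail-walked)
[56] read 'd'  n8⇒n12  → match P4@[55:56]
[57] read 'b'  n12⇒n7 (fail-walked)  → match P2@[57:57]
[58] read 'b'  n7⇒n7 (fail-walked)  → match P2@[58:58]
[59] read 'd'  n7⇒n1 (fail-walked)
[60] read 'd'  n1⇒n2  → match P0@[59:60]
[61] read 'b'  n2⇒n7 (fail-walked)  → match P2@[61:61]

All matches (sorted): [[1,2],[2,2],[4,0],[5,0],[9,3],[9,4],[10,0],[11,0],[13,4],[14,0],[15,0],[16,0],[17,0],[18,0],[20,2],[22,0],[22,1],[24,4],[25,0],[26,0],[28,2],[30,0],[30,1],[34,3],[34,4],[36,4],[37,2],[42,2],[46,3],[46,4],[50,2],[52,4],[53,2],[56,4],[57,2],[58,2],[60,0],[61,2]]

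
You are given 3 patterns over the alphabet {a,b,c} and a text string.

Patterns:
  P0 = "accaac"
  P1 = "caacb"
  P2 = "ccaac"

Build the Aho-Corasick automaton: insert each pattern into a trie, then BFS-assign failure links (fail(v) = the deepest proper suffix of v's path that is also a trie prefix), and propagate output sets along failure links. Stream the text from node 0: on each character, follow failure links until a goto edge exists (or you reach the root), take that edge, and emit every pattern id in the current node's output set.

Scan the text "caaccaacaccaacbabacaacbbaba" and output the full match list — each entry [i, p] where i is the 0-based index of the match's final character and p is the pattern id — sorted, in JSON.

Build:
Trie nodes:
  n0 'ε': a→1 c→7
  n1 'a': c→2
  n2 'ac': c→3
  n3 'acc': a→4
  n4 'acca': a→5
  n5 'accaa': c→6
  n6 'accaac': ·  [P0 ends]
  n7 'c': a→8 c→12
  n8 'ca': a→9
  n9 'caa': c→10
  n10 'caac': b→11
  n11 'caacb': ·  [P1 ends]
  n12 'cc': a→13
  n13 'cca': a→14
  n14 'ccaa': c→15
  n15 'ccaac': ·  [P2 ends]

BFS fail/out derivation:
  fail(1) 'a': from fail(0)=0 chase 'a': 0 ⇒ 0;  out=∅∪out(0)=∅
  fail(7) 'c': from fail(0)=0 chase 'c': 0 ⇒ 0;  out=∅∪out(0)=∅
  fail(2) 'ac': from fail(1)=0 chase 'c': 0 ⇒ 7;  out=∅∪out(7)=∅
  fail(8) 'ca': from fail(7)=0 chase 'a': 0 ⇒ 1;  out=∅∪out(1)=∅
  fail(12) 'cc': from fail(7)=0 chase 'c': 0 ⇒ 7;  out=∅∪out(7)=∅
  fail(3) 'acc': from fail(2)=7 chase 'c': 7 ⇒ 12;  out=∅∪out(12)=∅
  fail(9) 'caa': from fail(8)=1 chase 'a': 1→0 ⇒ 1;  out=∅∪out(1)=∅
  fail(13) 'cca': from fail(12)=7 chase 'a': 7 ⇒ 8;  out=∅∪out(8)=∅
  fail(4) 'acca': from fail(3)=12 chase 'a': 12 ⇒ 13;  out=∅∪out(13)=∅
  fail(10) 'caac': from fail(9)=1 chase 'c': 1 ⇒ 2;  out=∅∪out(2)=∅
  fail(14) 'ccaa': from fail(13)=8 chase 'a': 8 ⇒ 9;  out=∅∪out(9)=∅
  fail(5) 'accaa': from fail(4)=13 chase 'a': 13 ⇒ 14;  out=∅∪out(14)=∅
  fail(11) 'caacb': from fail(10)=2 chase 'b': 2→7→0 ⇒ 0;  out={1}∪out(0)={1}
  fail(15) 'ccaac': from fail(14)=9 chase 'c': 9 ⇒ 10;  out={2}∪out(10)={2}
  fail(6) 'accaac': from fail(5)=14 chase 'c': 14 ⇒ 15;  out={0}∪out(15)={0,2}

Text stream:
[0] read 'c'  n0⇒n7
[1] read 'a'  n7⇒n8
[2] read 'a'  n8⇒n9
[3] read 'c'  n9⇒n10
[4] read 'c'  n10⇒n3 (fail-walked)
[5] read 'a'  n3⇒n4
[6] read 'a'  n4⇒n5
[7] read 'c'  n5⇒n6  emit P0@[2:7],P2@[3:7]
[8] read 'a'  n6⇒n8 (fail-walked)
[9] read 'c'  n8⇒n2 (fail-walked)
[10] read 'c'  n2⇒n3
[11] read 'a'  n3⇒n4
[12] read 'a'  n4⇒n5
[13] read 'c'  n5⇒n6  emit P0@[8:13],P2@[9:13]
[14] read 'b'  n6⇒n11 (fail-walked)  emit P1@[10:14]
[15] read 'a'  n11⇒n1 (fail-walked)
[16] read 'b'  n1⇒n0 (fail-walked)
[17] read 'a'  n0⇒n1
[18] read 'c'  n1⇒n2
[19] read 'a'  n2⇒n8 (fail-walked)
[20] read 'a'  n8⇒n9
[21] read 'c'  n9⇒n10
[22] read 'b'  n10⇒n11  emit P1@[18:22]
[23] read 'b'  n11⇒n0 (fail-walked)
[24] read 'a'  n0⇒n1
[25] read 'b'  n1⇒n0 (fail-walked)
[26] read 'a'  n0⇒n1

All matches (sorted): [[7,0],[7,2],[13,0],[13,2],[14,1],[22,1]]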